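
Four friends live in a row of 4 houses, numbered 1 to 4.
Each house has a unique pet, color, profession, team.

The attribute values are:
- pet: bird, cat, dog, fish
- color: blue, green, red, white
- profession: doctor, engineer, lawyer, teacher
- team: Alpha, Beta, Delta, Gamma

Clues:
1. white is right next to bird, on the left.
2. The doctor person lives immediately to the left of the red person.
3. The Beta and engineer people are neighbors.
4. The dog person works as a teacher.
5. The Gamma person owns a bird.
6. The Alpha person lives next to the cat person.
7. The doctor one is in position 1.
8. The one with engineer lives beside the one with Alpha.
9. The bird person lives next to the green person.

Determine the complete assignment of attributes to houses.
Solution:

House | Pet | Color | Profession | Team
---------------------------------------
  1   | fish | white | doctor | Beta
  2   | bird | red | engineer | Gamma
  3   | dog | green | teacher | Alpha
  4   | cat | blue | lawyer | Delta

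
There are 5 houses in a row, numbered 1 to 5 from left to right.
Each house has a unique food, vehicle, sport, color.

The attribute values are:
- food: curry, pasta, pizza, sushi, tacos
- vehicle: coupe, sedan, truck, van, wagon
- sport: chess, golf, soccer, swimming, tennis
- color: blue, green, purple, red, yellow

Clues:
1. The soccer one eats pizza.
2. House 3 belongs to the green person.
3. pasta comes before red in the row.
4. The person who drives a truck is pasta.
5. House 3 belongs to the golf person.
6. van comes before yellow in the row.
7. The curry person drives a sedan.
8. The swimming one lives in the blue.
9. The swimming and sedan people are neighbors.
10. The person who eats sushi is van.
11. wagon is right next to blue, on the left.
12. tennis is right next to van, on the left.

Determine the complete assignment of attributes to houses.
Solution:

House | Food | Vehicle | Sport | Color
--------------------------------------
  1   | tacos | wagon | tennis | purple
  2   | sushi | van | swimming | blue
  3   | curry | sedan | golf | green
  4   | pasta | truck | chess | yellow
  5   | pizza | coupe | soccer | red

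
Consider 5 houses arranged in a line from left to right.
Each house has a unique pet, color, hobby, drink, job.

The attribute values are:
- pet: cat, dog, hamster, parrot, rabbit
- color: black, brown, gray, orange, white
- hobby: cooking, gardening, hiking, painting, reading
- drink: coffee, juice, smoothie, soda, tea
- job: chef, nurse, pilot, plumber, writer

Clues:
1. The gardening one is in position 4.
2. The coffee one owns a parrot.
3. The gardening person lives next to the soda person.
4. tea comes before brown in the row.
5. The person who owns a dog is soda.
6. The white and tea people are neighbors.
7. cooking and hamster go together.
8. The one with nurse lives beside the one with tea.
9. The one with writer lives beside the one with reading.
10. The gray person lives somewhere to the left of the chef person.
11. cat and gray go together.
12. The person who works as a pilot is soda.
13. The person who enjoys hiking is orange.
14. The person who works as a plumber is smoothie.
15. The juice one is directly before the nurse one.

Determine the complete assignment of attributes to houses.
Solution:

House | Pet | Color | Hobby | Drink | Job
-----------------------------------------
  1   | cat | gray | painting | juice | writer
  2   | parrot | white | reading | coffee | nurse
  3   | hamster | black | cooking | tea | chef
  4   | rabbit | brown | gardening | smoothie | plumber
  5   | dog | orange | hiking | soda | pilot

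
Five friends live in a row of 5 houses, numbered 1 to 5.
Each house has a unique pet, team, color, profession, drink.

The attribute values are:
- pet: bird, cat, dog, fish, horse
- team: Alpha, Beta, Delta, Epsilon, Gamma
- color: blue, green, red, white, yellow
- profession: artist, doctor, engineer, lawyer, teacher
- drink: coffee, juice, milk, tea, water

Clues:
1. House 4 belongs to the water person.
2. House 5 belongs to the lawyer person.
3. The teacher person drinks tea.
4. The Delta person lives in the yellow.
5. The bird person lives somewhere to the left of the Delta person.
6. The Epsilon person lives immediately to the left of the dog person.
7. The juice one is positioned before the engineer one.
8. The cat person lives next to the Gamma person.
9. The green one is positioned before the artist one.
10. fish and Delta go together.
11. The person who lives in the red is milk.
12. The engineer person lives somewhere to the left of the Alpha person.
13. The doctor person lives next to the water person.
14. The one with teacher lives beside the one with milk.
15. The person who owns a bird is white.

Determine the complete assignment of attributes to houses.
Solution:

House | Pet | Team | Color | Profession | Drink
-----------------------------------------------
  1   | cat | Epsilon | green | teacher | tea
  2   | dog | Gamma | red | artist | milk
  3   | bird | Beta | white | doctor | juice
  4   | fish | Delta | yellow | engineer | water
  5   | horse | Alpha | blue | lawyer | coffee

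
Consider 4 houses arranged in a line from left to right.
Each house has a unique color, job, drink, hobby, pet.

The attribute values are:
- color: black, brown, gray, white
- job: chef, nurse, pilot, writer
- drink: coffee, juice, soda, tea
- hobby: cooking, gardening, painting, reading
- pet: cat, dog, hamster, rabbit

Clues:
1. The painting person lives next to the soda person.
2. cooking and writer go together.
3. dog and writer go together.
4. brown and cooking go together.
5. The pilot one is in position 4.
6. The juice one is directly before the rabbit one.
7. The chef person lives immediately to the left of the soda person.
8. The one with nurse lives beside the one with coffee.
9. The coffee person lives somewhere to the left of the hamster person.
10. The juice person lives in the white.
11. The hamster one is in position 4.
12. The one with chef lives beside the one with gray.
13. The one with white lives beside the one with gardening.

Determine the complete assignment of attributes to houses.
Solution:

House | Color | Job | Drink | Hobby | Pet
-----------------------------------------
  1   | white | chef | juice | painting | cat
  2   | gray | nurse | soda | gardening | rabbit
  3   | brown | writer | coffee | cooking | dog
  4   | black | pilot | tea | reading | hamster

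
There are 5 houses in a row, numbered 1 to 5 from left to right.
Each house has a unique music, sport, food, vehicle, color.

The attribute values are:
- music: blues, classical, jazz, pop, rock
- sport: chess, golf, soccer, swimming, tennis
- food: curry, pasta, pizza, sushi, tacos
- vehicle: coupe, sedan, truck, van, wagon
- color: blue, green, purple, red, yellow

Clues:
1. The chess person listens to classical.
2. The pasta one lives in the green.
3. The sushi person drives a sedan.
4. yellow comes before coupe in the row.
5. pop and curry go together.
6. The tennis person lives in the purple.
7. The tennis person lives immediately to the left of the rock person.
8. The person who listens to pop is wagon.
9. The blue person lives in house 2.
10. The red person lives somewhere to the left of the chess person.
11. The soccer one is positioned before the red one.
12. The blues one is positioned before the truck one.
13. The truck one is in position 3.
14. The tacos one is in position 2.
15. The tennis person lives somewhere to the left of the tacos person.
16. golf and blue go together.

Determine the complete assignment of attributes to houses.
Solution:

House | Music | Sport | Food | Vehicle | Color
----------------------------------------------
  1   | blues | tennis | sushi | sedan | purple
  2   | rock | golf | tacos | van | blue
  3   | jazz | soccer | pizza | truck | yellow
  4   | pop | swimming | curry | wagon | red
  5   | classical | chess | pasta | coupe | green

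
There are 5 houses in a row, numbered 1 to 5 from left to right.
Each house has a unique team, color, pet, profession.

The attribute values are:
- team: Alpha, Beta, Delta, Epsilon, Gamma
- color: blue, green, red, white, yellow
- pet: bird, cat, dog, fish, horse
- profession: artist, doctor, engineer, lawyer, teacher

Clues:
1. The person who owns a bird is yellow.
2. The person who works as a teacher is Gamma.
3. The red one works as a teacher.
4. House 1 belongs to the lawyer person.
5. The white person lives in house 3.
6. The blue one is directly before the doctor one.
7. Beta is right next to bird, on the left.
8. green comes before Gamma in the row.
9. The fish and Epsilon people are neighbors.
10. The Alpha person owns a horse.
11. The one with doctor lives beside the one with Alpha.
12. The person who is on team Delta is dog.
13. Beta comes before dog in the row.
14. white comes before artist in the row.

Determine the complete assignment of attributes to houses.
Solution:

House | Team | Color | Pet | Profession
---------------------------------------
  1   | Beta | blue | fish | lawyer
  2   | Epsilon | yellow | bird | doctor
  3   | Alpha | white | horse | engineer
  4   | Delta | green | dog | artist
  5   | Gamma | red | cat | teacher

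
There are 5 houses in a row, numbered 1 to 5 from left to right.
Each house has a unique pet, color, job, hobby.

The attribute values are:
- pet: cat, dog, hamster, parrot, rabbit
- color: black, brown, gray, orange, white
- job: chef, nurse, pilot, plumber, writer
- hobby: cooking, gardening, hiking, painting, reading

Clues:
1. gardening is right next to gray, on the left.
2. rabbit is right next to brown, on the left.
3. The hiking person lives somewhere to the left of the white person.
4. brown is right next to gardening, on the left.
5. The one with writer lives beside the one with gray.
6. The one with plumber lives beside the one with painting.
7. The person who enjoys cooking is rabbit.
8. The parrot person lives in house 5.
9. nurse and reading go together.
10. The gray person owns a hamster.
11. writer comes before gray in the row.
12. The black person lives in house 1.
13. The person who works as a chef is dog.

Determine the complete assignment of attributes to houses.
Solution:

House | Pet | Color | Job | Hobby
---------------------------------
  1   | rabbit | black | plumber | cooking
  2   | dog | brown | chef | painting
  3   | cat | orange | writer | gardening
  4   | hamster | gray | pilot | hiking
  5   | parrot | white | nurse | reading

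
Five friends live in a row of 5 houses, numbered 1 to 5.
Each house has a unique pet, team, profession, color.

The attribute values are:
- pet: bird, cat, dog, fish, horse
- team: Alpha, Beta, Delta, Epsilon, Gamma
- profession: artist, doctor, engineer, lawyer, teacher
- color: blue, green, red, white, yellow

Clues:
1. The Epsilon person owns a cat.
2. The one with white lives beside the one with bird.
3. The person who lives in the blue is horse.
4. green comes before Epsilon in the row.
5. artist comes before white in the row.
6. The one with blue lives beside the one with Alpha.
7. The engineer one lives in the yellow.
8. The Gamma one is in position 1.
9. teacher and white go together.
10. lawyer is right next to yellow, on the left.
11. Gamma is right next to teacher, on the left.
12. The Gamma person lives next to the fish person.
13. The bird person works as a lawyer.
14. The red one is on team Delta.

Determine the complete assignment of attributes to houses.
Solution:

House | Pet | Team | Profession | Color
---------------------------------------
  1   | horse | Gamma | artist | blue
  2   | fish | Alpha | teacher | white
  3   | bird | Beta | lawyer | green
  4   | cat | Epsilon | engineer | yellow
  5   | dog | Delta | doctor | red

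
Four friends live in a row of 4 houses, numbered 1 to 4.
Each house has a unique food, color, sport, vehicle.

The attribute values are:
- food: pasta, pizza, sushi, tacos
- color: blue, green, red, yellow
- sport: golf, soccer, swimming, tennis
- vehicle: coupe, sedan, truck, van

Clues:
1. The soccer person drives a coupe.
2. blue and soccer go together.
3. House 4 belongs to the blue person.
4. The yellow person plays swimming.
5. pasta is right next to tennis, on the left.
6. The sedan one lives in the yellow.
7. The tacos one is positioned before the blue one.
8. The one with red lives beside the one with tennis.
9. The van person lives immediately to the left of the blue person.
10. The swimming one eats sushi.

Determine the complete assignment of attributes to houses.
Solution:

House | Food | Color | Sport | Vehicle
--------------------------------------
  1   | sushi | yellow | swimming | sedan
  2   | pasta | red | golf | truck
  3   | tacos | green | tennis | van
  4   | pizza | blue | soccer | coupe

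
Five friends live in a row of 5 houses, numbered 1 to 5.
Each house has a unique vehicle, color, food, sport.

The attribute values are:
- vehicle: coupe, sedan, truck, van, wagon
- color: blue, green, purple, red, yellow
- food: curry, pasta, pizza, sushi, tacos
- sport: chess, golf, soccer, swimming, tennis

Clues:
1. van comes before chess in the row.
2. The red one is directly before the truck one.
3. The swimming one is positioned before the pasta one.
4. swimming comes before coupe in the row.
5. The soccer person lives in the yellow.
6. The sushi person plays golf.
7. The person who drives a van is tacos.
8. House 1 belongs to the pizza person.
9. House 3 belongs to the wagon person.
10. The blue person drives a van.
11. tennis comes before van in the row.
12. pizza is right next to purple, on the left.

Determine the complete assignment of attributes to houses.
Solution:

House | Vehicle | Color | Food | Sport
--------------------------------------
  1   | sedan | red | pizza | tennis
  2   | truck | purple | sushi | golf
  3   | wagon | yellow | curry | soccer
  4   | van | blue | tacos | swimming
  5   | coupe | green | pasta | chess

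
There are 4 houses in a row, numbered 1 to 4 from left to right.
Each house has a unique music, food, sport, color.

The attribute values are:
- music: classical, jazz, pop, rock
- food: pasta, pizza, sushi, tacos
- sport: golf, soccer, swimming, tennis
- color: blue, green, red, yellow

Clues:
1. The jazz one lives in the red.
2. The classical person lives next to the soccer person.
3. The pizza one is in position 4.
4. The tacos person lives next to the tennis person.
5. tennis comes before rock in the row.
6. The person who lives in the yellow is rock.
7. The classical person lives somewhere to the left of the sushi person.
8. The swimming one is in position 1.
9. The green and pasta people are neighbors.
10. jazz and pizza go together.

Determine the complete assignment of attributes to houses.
Solution:

House | Music | Food | Sport | Color
------------------------------------
  1   | pop | tacos | swimming | green
  2   | classical | pasta | tennis | blue
  3   | rock | sushi | soccer | yellow
  4   | jazz | pizza | golf | red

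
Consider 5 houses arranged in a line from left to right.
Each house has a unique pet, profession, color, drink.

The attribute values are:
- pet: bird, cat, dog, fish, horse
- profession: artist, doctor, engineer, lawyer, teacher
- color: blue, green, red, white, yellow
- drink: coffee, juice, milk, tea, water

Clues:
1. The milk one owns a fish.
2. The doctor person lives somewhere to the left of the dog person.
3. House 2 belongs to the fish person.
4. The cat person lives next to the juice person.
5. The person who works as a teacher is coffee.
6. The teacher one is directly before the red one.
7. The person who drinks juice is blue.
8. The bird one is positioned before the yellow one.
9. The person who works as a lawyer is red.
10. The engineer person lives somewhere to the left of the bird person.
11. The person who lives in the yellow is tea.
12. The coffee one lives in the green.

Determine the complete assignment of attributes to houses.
Solution:

House | Pet | Profession | Color | Drink
----------------------------------------
  1   | horse | teacher | green | coffee
  2   | fish | lawyer | red | milk
  3   | cat | engineer | white | water
  4   | bird | doctor | blue | juice
  5   | dog | artist | yellow | tea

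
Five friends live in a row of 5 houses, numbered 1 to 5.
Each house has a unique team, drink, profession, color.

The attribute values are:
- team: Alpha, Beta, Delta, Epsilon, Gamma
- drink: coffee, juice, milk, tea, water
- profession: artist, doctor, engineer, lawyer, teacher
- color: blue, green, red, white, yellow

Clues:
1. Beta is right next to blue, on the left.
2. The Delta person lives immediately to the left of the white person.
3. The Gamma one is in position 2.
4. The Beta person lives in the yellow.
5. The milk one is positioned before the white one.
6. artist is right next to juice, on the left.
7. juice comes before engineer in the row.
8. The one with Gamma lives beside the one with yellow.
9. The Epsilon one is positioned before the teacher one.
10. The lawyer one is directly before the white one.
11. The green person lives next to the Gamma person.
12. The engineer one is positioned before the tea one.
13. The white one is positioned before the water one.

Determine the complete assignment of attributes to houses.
Solution:

House | Team | Drink | Profession | Color
-----------------------------------------
  1   | Delta | milk | lawyer | green
  2   | Gamma | coffee | artist | white
  3   | Beta | juice | doctor | yellow
  4   | Epsilon | water | engineer | blue
  5   | Alpha | tea | teacher | red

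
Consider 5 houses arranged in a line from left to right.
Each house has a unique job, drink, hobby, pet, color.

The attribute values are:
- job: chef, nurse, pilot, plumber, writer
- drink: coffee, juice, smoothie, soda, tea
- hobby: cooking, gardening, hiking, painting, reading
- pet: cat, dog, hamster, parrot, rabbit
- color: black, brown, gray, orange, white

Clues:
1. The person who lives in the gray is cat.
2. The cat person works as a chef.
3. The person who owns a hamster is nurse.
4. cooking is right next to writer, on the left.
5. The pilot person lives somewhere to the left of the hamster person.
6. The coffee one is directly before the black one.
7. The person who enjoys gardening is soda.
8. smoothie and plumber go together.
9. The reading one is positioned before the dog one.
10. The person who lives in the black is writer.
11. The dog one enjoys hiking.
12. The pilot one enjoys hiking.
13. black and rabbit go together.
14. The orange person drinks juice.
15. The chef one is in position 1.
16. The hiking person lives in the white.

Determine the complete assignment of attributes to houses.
Solution:

House | Job | Drink | Hobby | Pet | Color
-----------------------------------------
  1   | chef | coffee | cooking | cat | gray
  2   | writer | soda | gardening | rabbit | black
  3   | plumber | smoothie | reading | parrot | brown
  4   | pilot | tea | hiking | dog | white
  5   | nurse | juice | painting | hamster | orange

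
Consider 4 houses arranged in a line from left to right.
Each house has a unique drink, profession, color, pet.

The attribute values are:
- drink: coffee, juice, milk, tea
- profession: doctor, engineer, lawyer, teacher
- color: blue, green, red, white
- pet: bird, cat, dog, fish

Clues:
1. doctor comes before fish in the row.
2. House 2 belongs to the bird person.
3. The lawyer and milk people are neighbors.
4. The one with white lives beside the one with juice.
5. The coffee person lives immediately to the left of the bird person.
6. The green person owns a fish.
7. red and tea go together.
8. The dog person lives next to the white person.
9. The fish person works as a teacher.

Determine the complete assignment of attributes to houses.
Solution:

House | Drink | Profession | Color | Pet
----------------------------------------
  1   | coffee | lawyer | blue | dog
  2   | milk | doctor | white | bird
  3   | juice | teacher | green | fish
  4   | tea | engineer | red | cat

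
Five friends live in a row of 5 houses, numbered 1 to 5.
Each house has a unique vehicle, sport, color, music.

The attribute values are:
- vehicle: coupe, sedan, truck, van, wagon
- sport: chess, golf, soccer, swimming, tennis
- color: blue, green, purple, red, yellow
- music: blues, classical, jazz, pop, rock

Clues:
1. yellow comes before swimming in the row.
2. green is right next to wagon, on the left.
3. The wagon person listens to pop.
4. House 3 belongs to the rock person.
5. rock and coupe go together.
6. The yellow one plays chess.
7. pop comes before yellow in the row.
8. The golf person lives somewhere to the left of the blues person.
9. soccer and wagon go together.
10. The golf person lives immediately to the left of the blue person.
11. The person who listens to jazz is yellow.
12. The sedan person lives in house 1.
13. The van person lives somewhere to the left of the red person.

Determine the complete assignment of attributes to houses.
Solution:

House | Vehicle | Sport | Color | Music
---------------------------------------
  1   | sedan | golf | green | classical
  2   | wagon | soccer | blue | pop
  3   | coupe | tennis | purple | rock
  4   | van | chess | yellow | jazz
  5   | truck | swimming | red | blues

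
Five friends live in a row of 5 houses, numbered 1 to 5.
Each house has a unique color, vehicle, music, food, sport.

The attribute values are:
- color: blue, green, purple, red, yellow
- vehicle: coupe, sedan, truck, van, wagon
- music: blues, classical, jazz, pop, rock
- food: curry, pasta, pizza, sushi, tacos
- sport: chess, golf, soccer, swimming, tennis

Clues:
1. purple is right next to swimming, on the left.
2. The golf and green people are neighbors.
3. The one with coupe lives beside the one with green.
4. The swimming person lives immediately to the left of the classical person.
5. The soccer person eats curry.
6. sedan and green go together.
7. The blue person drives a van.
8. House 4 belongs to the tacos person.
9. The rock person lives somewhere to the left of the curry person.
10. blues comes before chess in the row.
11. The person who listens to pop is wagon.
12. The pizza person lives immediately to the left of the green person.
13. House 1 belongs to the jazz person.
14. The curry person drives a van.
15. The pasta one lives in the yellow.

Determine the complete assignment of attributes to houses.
Solution:

House | Color | Vehicle | Music | Food | Sport
----------------------------------------------
  1   | purple | coupe | jazz | pizza | golf
  2   | green | sedan | rock | sushi | swimming
  3   | blue | van | classical | curry | soccer
  4   | red | truck | blues | tacos | tennis
  5   | yellow | wagon | pop | pasta | chess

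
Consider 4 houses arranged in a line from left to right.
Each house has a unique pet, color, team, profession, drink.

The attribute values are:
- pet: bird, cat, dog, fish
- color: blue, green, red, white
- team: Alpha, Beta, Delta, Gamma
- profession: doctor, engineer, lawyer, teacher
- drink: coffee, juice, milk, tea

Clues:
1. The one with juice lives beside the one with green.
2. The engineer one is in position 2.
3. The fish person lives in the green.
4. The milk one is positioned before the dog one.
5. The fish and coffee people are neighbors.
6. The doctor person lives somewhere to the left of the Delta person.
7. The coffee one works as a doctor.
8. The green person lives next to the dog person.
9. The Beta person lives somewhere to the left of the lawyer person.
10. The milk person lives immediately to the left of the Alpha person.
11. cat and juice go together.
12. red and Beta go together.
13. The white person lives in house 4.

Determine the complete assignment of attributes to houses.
Solution:

House | Pet | Color | Team | Profession | Drink
-----------------------------------------------
  1   | cat | red | Beta | teacher | juice
  2   | fish | green | Gamma | engineer | milk
  3   | dog | blue | Alpha | doctor | coffee
  4   | bird | white | Delta | lawyer | tea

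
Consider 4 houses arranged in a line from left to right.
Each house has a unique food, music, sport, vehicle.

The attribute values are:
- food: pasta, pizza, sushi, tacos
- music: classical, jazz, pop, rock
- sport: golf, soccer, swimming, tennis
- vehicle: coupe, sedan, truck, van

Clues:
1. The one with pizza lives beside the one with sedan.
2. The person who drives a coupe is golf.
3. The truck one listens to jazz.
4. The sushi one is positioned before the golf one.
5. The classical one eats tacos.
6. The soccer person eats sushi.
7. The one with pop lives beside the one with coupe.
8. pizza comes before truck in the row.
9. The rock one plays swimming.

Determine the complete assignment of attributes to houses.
Solution:

House | Food | Music | Sport | Vehicle
--------------------------------------
  1   | pizza | rock | swimming | van
  2   | sushi | pop | soccer | sedan
  3   | tacos | classical | golf | coupe
  4   | pasta | jazz | tennis | truck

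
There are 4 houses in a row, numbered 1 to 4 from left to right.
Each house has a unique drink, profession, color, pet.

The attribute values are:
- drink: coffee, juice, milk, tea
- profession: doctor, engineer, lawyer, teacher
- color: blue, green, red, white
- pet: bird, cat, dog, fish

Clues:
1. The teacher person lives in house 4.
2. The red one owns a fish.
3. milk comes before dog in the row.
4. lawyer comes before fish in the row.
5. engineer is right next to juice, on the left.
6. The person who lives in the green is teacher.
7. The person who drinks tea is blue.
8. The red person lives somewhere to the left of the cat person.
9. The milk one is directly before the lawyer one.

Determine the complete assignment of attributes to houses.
Solution:

House | Drink | Profession | Color | Pet
----------------------------------------
  1   | milk | doctor | white | bird
  2   | tea | lawyer | blue | dog
  3   | coffee | engineer | red | fish
  4   | juice | teacher | green | cat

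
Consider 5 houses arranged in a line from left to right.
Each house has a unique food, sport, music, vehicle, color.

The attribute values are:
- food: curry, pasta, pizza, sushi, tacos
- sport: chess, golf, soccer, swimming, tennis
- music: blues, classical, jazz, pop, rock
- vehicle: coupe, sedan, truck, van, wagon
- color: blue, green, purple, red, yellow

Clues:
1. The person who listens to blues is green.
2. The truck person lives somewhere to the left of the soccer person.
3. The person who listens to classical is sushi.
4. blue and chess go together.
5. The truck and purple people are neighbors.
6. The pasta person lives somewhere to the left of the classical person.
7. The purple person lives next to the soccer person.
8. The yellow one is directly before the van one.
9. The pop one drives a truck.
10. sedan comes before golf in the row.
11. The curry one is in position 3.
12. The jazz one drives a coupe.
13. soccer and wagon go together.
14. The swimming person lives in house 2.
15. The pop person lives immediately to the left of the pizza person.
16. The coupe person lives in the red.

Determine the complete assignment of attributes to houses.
Solution:

House | Food | Sport | Music | Vehicle | Color
----------------------------------------------
  1   | pasta | tennis | pop | truck | yellow
  2   | pizza | swimming | rock | van | purple
  3   | curry | soccer | blues | wagon | green
  4   | sushi | chess | classical | sedan | blue
  5   | tacos | golf | jazz | coupe | red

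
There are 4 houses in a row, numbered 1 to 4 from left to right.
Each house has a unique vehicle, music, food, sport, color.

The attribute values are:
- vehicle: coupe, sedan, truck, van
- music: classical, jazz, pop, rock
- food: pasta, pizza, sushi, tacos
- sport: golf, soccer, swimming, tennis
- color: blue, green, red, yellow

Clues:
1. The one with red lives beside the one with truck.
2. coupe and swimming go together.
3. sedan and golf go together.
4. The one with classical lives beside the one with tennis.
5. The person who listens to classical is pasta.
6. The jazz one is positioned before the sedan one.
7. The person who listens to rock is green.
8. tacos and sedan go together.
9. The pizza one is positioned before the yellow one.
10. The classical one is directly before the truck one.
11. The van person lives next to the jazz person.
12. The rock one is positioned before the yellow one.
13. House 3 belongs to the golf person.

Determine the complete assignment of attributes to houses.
Solution:

House | Vehicle | Music | Food | Sport | Color
----------------------------------------------
  1   | van | classical | pasta | soccer | red
  2   | truck | jazz | pizza | tennis | blue
  3   | sedan | rock | tacos | golf | green
  4   | coupe | pop | sushi | swimming | yellow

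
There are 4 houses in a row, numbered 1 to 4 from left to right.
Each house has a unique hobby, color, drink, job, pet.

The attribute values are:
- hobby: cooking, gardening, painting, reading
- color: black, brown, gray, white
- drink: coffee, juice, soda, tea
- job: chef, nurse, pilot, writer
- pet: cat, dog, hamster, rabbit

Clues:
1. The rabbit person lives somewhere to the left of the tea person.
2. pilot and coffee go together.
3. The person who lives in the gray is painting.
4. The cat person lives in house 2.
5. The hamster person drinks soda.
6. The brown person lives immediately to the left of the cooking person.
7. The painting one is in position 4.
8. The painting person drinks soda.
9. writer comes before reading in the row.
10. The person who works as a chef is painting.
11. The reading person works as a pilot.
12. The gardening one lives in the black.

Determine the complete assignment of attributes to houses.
Solution:

House | Hobby | Color | Drink | Job | Pet
-----------------------------------------
  1   | gardening | black | juice | writer | rabbit
  2   | reading | brown | coffee | pilot | cat
  3   | cooking | white | tea | nurse | dog
  4   | painting | gray | soda | chef | hamster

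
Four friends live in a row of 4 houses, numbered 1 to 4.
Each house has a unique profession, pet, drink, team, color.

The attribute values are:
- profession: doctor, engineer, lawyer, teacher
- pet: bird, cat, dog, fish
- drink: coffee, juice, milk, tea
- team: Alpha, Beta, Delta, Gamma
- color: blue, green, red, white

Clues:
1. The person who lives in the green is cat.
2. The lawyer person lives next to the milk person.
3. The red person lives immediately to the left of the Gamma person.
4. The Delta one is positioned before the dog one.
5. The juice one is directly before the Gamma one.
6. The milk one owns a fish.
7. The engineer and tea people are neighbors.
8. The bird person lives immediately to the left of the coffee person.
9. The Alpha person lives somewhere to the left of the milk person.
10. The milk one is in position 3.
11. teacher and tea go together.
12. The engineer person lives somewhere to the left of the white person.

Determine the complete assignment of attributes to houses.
Solution:

House | Profession | Pet | Drink | Team | Color
-----------------------------------------------
  1   | doctor | bird | juice | Alpha | red
  2   | lawyer | cat | coffee | Gamma | green
  3   | engineer | fish | milk | Delta | blue
  4   | teacher | dog | tea | Beta | white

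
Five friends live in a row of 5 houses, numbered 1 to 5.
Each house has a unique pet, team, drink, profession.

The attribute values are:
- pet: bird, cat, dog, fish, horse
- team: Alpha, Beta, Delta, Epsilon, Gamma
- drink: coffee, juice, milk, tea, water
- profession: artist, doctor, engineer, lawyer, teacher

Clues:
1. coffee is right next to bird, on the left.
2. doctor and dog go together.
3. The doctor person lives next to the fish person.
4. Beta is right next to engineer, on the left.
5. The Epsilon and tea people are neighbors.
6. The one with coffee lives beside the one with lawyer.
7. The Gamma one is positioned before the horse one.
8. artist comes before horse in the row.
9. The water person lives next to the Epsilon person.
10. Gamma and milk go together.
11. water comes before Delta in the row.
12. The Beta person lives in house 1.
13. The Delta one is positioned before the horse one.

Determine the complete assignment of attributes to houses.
Solution:

House | Pet | Team | Drink | Profession
---------------------------------------
  1   | dog | Beta | water | doctor
  2   | fish | Epsilon | coffee | engineer
  3   | bird | Delta | tea | lawyer
  4   | cat | Gamma | milk | artist
  5   | horse | Alpha | juice | teacher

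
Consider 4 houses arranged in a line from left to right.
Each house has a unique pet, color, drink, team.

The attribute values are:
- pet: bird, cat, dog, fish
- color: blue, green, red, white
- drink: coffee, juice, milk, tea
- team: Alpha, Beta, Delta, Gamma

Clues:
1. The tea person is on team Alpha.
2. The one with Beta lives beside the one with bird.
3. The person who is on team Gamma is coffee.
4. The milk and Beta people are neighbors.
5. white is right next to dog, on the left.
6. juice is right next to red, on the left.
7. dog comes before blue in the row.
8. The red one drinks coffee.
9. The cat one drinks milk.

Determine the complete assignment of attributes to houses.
Solution:

House | Pet | Color | Drink | Team
----------------------------------
  1   | cat | white | milk | Delta
  2   | dog | green | juice | Beta
  3   | bird | red | coffee | Gamma
  4   | fish | blue | tea | Alpha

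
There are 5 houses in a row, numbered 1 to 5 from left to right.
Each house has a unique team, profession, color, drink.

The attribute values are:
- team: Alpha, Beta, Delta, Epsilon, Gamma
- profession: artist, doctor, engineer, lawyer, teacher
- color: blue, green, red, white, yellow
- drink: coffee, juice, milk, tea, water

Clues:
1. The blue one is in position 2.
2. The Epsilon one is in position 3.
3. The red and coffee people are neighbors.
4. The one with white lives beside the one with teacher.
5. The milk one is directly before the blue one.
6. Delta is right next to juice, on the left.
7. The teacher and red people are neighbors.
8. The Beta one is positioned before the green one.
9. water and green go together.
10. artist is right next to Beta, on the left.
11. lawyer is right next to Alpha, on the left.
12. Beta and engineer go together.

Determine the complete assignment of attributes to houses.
Solution:

House | Team | Profession | Color | Drink
-----------------------------------------
  1   | Delta | lawyer | white | milk
  2   | Alpha | teacher | blue | juice
  3   | Epsilon | artist | red | tea
  4   | Beta | engineer | yellow | coffee
  5   | Gamma | doctor | green | water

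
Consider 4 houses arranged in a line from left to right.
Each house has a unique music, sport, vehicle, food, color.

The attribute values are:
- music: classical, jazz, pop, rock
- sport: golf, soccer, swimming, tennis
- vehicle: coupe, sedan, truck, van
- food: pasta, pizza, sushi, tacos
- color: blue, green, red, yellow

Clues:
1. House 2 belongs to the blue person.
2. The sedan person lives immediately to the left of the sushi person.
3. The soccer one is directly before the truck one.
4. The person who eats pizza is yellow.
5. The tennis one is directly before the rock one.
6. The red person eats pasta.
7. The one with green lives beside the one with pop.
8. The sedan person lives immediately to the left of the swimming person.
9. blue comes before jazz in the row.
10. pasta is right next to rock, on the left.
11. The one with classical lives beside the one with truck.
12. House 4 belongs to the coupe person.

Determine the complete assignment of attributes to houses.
Solution:

House | Music | Sport | Vehicle | Food | Color
----------------------------------------------
  1   | classical | soccer | sedan | tacos | green
  2   | pop | swimming | truck | sushi | blue
  3   | jazz | tennis | van | pasta | red
  4   | rock | golf | coupe | pizza | yellow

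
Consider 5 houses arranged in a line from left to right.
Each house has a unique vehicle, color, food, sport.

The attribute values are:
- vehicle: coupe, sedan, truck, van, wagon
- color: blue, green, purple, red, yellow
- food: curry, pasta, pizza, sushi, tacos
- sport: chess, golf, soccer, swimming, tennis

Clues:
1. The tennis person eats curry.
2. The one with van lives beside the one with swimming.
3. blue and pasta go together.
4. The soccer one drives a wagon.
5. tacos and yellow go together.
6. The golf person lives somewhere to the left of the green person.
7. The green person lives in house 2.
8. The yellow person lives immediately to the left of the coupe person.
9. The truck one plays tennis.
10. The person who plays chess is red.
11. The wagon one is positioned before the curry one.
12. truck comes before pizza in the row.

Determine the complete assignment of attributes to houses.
Solution:

House | Vehicle | Color | Food | Sport
--------------------------------------
  1   | van | yellow | tacos | golf
  2   | coupe | green | sushi | swimming
  3   | wagon | blue | pasta | soccer
  4   | truck | purple | curry | tennis
  5   | sedan | red | pizza | chess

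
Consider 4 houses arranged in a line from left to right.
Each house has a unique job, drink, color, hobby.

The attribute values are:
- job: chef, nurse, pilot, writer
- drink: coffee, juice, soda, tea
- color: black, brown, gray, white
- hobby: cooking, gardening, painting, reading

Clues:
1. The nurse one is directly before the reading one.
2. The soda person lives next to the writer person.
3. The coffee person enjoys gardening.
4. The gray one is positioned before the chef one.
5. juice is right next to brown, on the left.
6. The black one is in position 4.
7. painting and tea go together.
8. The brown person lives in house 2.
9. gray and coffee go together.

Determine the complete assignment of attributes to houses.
Solution:

House | Job | Drink | Color | Hobby
-----------------------------------
  1   | nurse | juice | white | cooking
  2   | pilot | soda | brown | reading
  3   | writer | coffee | gray | gardening
  4   | chef | tea | black | painting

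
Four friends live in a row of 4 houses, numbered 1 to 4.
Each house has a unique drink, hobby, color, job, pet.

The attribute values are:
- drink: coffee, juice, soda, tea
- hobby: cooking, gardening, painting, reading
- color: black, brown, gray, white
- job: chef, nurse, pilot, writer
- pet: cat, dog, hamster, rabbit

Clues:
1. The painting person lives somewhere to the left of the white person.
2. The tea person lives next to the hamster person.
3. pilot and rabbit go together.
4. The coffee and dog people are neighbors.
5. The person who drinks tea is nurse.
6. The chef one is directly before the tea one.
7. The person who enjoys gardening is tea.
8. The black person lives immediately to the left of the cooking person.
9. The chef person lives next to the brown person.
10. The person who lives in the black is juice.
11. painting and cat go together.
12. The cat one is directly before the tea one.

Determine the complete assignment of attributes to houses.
Solution:

House | Drink | Hobby | Color | Job | Pet
-----------------------------------------
  1   | coffee | painting | gray | chef | cat
  2   | tea | gardening | brown | nurse | dog
  3   | juice | reading | black | writer | hamster
  4   | soda | cooking | white | pilot | rabbit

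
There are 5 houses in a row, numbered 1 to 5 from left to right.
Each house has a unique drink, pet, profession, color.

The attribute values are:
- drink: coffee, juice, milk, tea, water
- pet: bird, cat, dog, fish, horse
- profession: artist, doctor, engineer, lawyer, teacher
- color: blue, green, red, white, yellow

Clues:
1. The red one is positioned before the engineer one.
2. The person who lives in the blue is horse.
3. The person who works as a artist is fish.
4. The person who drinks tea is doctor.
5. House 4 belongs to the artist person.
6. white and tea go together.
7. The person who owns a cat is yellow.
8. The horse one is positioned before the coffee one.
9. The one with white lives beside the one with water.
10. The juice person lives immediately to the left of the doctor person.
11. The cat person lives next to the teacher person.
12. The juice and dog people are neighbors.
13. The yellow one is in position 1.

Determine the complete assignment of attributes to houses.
Solution:

House | Drink | Pet | Profession | Color
----------------------------------------
  1   | milk | cat | lawyer | yellow
  2   | juice | horse | teacher | blue
  3   | tea | dog | doctor | white
  4   | water | fish | artist | red
  5   | coffee | bird | engineer | green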